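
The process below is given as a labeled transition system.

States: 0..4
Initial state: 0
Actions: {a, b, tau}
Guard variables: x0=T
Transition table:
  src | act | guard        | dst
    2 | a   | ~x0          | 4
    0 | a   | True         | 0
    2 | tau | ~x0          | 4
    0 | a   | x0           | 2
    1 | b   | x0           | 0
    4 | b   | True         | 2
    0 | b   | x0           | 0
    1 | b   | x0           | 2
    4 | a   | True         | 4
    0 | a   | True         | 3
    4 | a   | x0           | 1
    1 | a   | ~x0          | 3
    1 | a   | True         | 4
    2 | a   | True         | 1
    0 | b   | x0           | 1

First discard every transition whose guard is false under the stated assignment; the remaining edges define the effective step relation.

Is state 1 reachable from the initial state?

After dropping false guards: 12 live edges.
Layer 0: {0}
Layer 1: {1,2,3}  now seen {0,1,2,3}
Layer 2: {4}  now seen {0,1,2,3,4}
Reachable = {0,1,2,3,4}
Path to 1: b

Answer: REACHABLE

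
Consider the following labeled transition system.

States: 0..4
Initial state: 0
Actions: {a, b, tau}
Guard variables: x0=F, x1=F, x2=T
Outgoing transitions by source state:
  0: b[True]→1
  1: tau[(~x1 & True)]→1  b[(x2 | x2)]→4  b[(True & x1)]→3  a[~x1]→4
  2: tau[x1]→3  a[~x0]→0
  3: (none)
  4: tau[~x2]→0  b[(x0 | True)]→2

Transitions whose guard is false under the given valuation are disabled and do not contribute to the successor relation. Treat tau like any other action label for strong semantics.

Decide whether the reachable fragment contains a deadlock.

Answer: DEADLOCK-FREE

Trace:
Reach set: {0,1,2,4}
  0: b→1  [1 exit(s)]
  1: a→4  b→4  tau→1  [3 exit(s)]
  2: a→0  [1 exit(s)]
  4: b→2  [1 exit(s)]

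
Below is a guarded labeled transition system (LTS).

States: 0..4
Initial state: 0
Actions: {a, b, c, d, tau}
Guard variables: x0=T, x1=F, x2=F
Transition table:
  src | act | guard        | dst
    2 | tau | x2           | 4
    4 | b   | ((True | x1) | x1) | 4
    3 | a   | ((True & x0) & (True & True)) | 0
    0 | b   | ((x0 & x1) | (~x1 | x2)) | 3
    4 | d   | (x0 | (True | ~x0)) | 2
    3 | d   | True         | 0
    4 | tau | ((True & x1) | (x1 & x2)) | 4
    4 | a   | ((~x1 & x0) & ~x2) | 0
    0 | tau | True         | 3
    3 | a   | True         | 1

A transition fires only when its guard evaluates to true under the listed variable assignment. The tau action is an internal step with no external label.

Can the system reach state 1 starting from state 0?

8 transition(s) survive guard evaluation.
Layer 0: {0}
Layer 1: {3}  total {0,3}
Layer 2: {1}  total {0,1,3}
Reach set: {0,1,3}
witness 1: b·a

Answer: REACHABLE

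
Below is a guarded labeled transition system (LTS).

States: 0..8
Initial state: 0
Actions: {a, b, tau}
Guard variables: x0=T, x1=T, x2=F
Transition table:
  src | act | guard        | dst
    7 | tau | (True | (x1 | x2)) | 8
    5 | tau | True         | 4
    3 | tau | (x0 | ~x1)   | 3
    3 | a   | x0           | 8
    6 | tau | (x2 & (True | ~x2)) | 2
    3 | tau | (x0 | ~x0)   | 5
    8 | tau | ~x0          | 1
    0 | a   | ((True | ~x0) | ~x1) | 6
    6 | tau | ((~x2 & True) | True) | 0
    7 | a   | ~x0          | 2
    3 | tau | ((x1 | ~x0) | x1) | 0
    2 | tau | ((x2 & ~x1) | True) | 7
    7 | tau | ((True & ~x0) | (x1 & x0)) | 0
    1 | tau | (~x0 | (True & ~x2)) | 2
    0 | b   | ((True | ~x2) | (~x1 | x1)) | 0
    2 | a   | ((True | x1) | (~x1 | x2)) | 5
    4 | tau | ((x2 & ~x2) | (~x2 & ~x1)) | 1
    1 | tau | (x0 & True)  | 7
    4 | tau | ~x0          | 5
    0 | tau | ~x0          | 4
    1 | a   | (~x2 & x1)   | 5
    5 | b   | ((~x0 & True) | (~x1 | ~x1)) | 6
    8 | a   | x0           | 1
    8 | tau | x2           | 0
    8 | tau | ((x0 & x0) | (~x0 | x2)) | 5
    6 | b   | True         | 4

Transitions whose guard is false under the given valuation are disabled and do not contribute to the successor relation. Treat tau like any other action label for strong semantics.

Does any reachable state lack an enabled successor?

R = {0,4,6}
  0: a→6  b→0  [2 out]
  4: ∅  [deadlock]
  6: b→4  tau→0  [2 out]
trace reaching 4: a·b

Answer: DEADLOCK at state 4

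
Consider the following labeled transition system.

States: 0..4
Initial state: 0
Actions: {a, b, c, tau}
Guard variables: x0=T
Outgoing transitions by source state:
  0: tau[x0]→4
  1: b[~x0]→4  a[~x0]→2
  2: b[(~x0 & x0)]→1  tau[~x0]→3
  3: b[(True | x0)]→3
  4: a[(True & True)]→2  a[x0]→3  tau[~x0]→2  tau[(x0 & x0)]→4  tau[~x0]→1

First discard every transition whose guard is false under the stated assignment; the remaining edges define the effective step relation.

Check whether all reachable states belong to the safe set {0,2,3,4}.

Answer: INVARIANT HOLDS

Trace:
Safe = {0,2,3,4}
Reachable = {0,2,3,4}
  0: ok
  2: ok
  3: ok
  4: ok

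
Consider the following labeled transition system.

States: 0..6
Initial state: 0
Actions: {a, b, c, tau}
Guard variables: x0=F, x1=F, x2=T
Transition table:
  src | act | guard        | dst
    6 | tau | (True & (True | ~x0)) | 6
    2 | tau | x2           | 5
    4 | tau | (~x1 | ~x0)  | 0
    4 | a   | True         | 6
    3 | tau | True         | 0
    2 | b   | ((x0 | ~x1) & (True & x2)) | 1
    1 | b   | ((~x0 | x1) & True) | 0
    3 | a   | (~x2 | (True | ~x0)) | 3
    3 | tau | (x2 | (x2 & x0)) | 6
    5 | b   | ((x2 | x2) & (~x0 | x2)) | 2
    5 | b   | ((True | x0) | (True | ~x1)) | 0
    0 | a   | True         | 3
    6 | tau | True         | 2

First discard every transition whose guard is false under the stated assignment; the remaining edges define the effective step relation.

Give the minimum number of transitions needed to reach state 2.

Breadth-first toward 2:
  depth 0: {0}
  depth 1: {3}
  depth 2: {6}
  depth 3: {2}
depth(2)=3, e.g. a·tau·tau

Answer: 3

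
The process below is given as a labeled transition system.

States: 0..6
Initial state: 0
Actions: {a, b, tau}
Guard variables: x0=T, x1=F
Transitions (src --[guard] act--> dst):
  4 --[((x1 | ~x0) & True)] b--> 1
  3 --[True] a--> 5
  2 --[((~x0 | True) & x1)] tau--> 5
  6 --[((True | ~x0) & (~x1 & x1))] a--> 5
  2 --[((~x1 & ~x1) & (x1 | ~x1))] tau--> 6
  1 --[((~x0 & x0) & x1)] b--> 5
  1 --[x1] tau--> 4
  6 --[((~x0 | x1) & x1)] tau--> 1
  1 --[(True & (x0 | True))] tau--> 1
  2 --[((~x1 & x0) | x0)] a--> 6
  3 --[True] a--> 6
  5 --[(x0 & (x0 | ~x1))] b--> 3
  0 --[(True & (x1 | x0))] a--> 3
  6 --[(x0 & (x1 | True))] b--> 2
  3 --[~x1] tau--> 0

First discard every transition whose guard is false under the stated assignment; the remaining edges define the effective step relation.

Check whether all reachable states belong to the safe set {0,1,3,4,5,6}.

Answer: INVARIANT VIOLATED at state 2

Analysis:
Inv-set: {0,1,3,4,5,6}
Reachable = {0,2,3,5,6}
  0: safe
  2: VIOLATES
  3: safe
  5: safe
  6: safe
witness against invariant: a·a·b → 2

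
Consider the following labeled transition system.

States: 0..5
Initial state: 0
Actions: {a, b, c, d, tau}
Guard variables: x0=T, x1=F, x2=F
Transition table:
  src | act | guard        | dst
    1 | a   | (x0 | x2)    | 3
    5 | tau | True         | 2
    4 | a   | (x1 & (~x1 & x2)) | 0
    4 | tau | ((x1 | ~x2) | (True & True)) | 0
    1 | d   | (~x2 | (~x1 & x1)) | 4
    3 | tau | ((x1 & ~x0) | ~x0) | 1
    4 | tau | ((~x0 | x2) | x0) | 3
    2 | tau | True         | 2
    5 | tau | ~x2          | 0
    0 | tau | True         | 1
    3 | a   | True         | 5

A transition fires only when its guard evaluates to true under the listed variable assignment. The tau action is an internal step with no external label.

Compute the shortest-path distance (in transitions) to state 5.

BFS to 5:
  Layer 0: {0}
  Layer 1: {1}
  Layer 2: {3,4}
  Layer 3: {5}
first hit 5 at d=3 via tau·a·a

Answer: 3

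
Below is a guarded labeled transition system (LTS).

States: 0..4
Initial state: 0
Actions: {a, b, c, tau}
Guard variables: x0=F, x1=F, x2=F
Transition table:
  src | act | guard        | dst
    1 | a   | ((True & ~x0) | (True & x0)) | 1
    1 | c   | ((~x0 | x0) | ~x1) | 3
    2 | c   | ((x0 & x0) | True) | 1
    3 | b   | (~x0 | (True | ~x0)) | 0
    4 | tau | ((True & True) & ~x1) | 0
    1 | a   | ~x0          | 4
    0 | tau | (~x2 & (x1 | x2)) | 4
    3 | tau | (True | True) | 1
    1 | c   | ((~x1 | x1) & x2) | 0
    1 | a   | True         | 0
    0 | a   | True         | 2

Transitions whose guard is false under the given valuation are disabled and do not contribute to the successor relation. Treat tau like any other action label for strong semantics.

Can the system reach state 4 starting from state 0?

Answer: REACHABLE

Analysis:
Guard filter leaves 9 enabled edge(s).
depth 0: {0}
depth 1: {2}  now seen {0,2}
depth 2: {1}  now seen {0,1,2}
depth 3: {3,4}  now seen {0,1,2,3,4}
R = {0,1,2,3,4}
trace reaching 4: a·c·a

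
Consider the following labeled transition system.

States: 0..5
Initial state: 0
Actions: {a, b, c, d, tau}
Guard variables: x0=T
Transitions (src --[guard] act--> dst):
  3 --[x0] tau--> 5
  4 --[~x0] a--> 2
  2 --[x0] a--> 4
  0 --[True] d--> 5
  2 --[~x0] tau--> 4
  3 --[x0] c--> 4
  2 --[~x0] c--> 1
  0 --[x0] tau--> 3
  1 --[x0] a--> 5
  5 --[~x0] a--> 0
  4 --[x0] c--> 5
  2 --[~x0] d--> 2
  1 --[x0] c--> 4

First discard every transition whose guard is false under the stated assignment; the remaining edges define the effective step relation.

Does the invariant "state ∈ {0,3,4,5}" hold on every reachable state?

Safe = {0,3,4,5}
R = {0,3,4,5}
  0: ok
  3: ok
  4: ok
  5: ok

Answer: INVARIANT HOLDS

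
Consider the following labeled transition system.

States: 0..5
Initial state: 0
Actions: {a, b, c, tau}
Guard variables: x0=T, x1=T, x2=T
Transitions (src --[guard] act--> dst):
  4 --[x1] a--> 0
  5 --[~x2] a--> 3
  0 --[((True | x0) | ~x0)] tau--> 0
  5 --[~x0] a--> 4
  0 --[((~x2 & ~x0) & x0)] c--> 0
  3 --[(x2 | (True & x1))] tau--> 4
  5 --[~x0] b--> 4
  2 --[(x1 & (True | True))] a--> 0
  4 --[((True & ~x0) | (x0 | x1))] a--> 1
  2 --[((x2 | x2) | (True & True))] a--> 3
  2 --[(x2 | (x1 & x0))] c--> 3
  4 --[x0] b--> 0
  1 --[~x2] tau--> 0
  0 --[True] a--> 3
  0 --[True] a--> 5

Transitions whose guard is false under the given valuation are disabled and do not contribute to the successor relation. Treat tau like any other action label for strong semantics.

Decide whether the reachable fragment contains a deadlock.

R = {0,1,3,4,5}
  0: a→3  a→5  tau→0  [3 out]
  1: ∅  [deadlock]
  3: tau→4  [1 out]
  4: a→0  a→1  b→0  [3 out]
  5: ∅  [deadlock]
witness 1: a·tau·a

Answer: DEADLOCK at state 1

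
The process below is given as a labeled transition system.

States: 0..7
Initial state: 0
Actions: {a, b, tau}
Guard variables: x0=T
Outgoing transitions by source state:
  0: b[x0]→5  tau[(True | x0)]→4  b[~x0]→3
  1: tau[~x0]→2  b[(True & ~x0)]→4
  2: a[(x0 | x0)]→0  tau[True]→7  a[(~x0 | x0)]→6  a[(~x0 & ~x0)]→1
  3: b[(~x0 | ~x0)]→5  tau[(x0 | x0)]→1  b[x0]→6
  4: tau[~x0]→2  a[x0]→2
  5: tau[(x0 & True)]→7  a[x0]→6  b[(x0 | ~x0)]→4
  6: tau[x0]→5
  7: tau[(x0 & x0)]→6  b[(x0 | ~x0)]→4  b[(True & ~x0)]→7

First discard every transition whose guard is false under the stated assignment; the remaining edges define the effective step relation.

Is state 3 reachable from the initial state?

Answer: UNREACHABLE

Working:
14 transition(s) survive guard evaluation.
Layer 0: {0}
Layer 1: {4,5}  now seen {0,4,5}
Layer 2: {2,6,7}  now seen {0,2,4,5,6,7}
Reach set: {0,2,4,5,6,7}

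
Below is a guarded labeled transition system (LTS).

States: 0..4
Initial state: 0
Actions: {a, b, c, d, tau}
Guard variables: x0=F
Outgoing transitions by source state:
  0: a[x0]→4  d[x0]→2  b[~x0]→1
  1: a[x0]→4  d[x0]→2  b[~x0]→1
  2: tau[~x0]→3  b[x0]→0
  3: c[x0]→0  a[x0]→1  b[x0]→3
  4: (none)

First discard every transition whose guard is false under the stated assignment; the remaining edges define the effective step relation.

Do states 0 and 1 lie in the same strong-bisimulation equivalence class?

Answer: BISIMILAR

Working:
Bisimulation quotient by refinement:
  π0 = {{0,1,2,3,4}}
  π1 = {{0,1},{2},{3,4}}
Fixed point at round 2; 3 class(es).
[0]={0,1}  [1]={0,1}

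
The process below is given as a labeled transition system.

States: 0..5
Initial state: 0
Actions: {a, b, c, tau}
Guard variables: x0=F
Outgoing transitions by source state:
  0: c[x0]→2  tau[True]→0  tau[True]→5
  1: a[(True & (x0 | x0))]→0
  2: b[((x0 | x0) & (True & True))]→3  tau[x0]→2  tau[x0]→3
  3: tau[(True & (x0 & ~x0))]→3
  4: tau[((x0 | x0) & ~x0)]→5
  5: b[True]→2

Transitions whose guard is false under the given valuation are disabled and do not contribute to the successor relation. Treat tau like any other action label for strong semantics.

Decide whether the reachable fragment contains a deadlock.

Reachable = {0,2,5}
  0: tau→0  tau→5  [2 out]
  2: ∅  [no exit]
  5: b→2  [1 out]
witness 2: tau·b

Answer: DEADLOCK at state 2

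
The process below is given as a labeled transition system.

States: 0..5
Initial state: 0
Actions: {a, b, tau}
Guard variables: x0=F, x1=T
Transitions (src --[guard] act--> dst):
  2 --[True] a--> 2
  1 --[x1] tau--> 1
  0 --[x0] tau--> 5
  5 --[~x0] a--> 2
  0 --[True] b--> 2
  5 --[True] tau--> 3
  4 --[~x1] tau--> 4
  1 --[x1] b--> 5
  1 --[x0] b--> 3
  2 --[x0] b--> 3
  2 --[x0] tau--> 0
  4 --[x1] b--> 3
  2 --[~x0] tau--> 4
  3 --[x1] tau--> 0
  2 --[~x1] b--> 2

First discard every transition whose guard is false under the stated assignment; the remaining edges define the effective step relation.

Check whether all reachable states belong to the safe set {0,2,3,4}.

Answer: INVARIANT HOLDS

Trace:
Inv-set: {0,2,3,4}
Reachable = {0,2,3,4}
  0: safe
  2: safe
  3: safe
  4: safe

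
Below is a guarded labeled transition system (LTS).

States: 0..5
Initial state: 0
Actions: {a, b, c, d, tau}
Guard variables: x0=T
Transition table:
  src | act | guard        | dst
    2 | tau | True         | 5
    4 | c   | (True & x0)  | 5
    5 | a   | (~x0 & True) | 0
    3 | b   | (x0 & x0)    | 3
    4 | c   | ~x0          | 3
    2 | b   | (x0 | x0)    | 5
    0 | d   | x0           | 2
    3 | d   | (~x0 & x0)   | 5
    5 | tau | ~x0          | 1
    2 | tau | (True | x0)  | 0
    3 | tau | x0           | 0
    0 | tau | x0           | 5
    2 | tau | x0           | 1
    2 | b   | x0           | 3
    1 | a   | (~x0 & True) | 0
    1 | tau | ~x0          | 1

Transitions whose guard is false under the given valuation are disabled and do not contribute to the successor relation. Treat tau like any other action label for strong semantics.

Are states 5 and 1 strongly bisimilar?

Answer: BISIMILAR

Analysis:
Compute ~ classes (split until stable):
  round 0: {{0,1,2,3,4,5}}
  round 1: {{0},{1,5},{2,3},{4}}
  round 2: {{0},{1,5},{2},{3},{4}}
5 equivalence class(es) (converged in 3)
class of 5: {1,5}; class of 1: {1,5}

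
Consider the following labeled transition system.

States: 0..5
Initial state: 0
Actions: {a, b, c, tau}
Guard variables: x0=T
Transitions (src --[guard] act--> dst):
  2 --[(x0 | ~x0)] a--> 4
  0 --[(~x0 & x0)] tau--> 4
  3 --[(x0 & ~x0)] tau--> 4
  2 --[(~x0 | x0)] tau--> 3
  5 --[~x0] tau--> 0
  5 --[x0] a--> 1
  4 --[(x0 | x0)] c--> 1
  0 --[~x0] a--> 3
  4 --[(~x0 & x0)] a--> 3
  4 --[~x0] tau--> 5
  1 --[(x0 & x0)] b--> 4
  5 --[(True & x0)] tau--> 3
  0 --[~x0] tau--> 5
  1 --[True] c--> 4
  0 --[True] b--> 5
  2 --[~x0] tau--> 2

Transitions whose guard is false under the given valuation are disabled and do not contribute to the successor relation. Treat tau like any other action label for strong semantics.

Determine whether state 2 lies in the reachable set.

8 transition(s) survive guard evaluation.
depth 0: {0}
depth 1: {5}  cumulative {0,5}
depth 2: {1,3}  cumulative {0,1,3,5}
depth 3: {4}  cumulative {0,1,3,4,5}
R = {0,1,3,4,5}

Answer: UNREACHABLE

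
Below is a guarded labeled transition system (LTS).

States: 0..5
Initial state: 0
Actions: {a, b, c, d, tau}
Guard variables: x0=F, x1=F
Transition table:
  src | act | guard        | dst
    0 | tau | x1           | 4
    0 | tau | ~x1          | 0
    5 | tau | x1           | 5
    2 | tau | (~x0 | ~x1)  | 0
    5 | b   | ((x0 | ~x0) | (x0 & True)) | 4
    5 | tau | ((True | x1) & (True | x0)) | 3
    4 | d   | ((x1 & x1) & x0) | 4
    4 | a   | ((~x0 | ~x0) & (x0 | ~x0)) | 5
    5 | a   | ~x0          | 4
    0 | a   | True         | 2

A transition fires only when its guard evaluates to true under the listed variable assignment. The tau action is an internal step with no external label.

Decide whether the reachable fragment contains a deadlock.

Answer: DEADLOCK-FREE

Working:
R = {0,2}
  0: a→2  tau→0  [deg 2]
  2: tau→0  [deg 1]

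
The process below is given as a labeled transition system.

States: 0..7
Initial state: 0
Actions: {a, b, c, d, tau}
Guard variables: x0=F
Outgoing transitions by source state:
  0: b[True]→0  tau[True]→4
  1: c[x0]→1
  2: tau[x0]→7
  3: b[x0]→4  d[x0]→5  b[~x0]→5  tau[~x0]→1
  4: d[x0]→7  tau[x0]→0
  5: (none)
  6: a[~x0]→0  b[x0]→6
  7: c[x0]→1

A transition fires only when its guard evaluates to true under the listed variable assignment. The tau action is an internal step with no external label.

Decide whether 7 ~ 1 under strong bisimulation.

Bisimulation quotient by refinement:
  round 0: {{0,1,2,3,4,5,6,7}}
  round 1: {{0,3},{1,2,4,5,7},{6}}
  round 2: {{0},{1,2,4,5,7},{3},{6}}
stable after 3 split(s): 4 block(s)
class of 7: {1,2,4,5,7}; class of 1: {1,2,4,5,7}

Answer: BISIMILAR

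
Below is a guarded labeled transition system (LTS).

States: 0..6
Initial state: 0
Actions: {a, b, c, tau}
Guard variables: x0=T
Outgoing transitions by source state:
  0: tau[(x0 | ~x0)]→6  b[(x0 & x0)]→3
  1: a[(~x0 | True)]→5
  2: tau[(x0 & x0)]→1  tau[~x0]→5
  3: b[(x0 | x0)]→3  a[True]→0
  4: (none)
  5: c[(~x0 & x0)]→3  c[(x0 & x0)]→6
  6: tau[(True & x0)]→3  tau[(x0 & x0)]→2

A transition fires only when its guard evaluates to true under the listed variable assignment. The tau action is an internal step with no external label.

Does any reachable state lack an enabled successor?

Reach set: {0,1,2,3,5,6}
  0: b→3  tau→6  [2 exit(s)]
  1: a→5  [1 exit(s)]
  2: tau→1  [1 exit(s)]
  3: a→0  b→3  [2 exit(s)]
  5: c→6  [1 exit(s)]
  6: tau→2  tau→3  [2 exit(s)]

Answer: DEADLOCK-FREE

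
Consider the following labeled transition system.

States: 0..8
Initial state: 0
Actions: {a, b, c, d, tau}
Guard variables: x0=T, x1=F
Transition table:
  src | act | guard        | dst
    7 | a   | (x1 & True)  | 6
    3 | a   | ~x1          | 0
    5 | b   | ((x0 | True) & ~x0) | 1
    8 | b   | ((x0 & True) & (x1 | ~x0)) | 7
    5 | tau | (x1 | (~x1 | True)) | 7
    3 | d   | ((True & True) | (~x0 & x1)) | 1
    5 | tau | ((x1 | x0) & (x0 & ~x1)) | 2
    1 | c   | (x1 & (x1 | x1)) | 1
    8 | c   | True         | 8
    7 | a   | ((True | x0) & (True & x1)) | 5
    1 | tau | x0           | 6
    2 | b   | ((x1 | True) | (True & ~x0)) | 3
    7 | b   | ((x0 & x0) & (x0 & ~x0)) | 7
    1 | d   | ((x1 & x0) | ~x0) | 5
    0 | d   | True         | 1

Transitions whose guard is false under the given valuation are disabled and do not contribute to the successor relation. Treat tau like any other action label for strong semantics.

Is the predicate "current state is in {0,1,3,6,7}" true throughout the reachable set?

Allowed set {0,1,3,6,7}
Reachable = {0,1,6}
  0: safe
  1: safe
  6: safe

Answer: INVARIANT HOLDS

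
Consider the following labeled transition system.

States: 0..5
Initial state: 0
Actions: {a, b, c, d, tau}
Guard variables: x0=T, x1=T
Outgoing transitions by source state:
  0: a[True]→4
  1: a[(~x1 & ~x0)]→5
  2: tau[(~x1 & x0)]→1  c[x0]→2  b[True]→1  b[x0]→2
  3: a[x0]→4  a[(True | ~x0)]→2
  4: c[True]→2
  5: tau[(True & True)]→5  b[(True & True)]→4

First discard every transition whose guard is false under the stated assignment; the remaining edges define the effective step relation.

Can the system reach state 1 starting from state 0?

Answer: REACHABLE

Working:
Guard filter leaves 9 enabled edge(s).
L0 = {0}
L1 = {4}  now seen {0,4}
L2 = {2}  now seen {0,2,4}
L3 = {1}  now seen {0,1,2,4}
R = {0,1,2,4}
trace reaching 1: a·c·b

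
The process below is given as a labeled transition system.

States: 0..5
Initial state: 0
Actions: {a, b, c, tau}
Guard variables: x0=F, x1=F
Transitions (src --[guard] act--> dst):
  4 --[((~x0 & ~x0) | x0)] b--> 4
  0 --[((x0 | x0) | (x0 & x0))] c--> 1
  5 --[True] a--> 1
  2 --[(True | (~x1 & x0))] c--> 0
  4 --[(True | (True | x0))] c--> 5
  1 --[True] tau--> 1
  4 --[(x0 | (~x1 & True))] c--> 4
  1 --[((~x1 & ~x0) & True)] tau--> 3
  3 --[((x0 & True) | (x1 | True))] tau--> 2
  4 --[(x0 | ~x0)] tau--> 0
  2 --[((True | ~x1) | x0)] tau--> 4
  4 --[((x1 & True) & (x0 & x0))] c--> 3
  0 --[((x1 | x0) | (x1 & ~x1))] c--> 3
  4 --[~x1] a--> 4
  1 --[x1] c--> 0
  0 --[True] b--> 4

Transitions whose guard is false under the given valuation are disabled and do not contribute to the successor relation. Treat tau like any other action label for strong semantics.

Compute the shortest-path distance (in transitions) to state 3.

Answer: 4

Working:
Breadth-first toward 3:
  depth 0: {0}
  depth 1: {4}
  depth 2: {5}
  depth 3: {1}
  depth 4: {3}
depth(3)=4, e.g. b·c·a·tau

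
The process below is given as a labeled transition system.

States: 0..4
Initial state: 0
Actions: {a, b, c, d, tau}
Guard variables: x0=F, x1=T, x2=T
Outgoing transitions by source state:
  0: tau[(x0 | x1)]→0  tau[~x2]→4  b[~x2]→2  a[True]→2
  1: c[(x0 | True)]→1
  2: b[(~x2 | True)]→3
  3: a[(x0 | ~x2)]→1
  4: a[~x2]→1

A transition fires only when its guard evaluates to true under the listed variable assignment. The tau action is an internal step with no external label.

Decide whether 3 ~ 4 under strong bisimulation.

Bisimulation quotient by refinement:
  round 0: {{0,1,2,3,4}}
  round 1: {{0},{1},{2},{3,4}}
Fixed point at round 2; 4 class(es).
3∈{3,4}, 4∈{3,4}

Answer: BISIMILAR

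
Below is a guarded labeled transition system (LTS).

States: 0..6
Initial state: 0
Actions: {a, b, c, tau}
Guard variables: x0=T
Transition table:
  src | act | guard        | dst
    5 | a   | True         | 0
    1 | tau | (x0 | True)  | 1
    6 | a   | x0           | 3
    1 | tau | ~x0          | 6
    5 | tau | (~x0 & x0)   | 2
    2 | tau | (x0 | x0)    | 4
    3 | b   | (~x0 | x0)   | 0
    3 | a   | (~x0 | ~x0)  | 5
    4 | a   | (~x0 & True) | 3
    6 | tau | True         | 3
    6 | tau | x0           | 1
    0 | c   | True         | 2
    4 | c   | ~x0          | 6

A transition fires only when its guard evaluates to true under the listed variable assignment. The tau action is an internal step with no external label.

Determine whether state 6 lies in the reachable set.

8 transition(s) survive guard evaluation.
L0 = {0}
L1 = {2}  now seen {0,2}
L2 = {4}  now seen {0,2,4}
Reach set: {0,2,4}

Answer: UNREACHABLE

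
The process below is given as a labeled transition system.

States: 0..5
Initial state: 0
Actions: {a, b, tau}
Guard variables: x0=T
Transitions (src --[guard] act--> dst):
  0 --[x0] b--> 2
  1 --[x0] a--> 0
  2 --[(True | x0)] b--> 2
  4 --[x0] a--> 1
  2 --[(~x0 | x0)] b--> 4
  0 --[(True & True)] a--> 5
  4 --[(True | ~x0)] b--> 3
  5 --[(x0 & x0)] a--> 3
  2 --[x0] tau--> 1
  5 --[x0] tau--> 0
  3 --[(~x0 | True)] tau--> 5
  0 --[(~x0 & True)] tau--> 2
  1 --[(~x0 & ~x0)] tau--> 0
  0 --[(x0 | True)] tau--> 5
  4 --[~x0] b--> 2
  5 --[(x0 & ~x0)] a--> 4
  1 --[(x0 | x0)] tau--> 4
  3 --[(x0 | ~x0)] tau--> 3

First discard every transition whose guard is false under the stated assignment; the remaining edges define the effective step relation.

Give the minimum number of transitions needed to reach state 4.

Layered search for 4:
  depth 0: {0}
  depth 1: {2,5}
  depth 2: {1,3,4}
4 enters at depth 2; path b·b

Answer: 2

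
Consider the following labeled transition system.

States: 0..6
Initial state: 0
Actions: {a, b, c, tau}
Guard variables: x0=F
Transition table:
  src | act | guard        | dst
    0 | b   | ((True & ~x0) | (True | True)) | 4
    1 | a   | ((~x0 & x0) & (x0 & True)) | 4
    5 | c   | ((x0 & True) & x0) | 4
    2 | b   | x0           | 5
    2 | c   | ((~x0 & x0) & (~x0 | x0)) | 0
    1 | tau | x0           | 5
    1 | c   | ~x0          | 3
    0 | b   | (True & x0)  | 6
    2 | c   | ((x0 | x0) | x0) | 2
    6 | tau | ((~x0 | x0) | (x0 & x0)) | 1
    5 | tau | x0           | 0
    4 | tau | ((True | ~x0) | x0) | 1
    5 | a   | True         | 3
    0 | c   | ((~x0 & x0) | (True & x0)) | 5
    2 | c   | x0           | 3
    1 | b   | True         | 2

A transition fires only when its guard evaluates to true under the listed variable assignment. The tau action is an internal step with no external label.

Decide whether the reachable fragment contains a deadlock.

Answer: DEADLOCK at state 2

Analysis:
R = {0,1,2,3,4}
  0: b→4  [1 exit(s)]
  1: b→2  c→3  [2 exit(s)]
  2: ∅  [STUCK]
  3: ∅  [STUCK]
  4: tau→1  [1 exit(s)]
Path to 2: b·tau·b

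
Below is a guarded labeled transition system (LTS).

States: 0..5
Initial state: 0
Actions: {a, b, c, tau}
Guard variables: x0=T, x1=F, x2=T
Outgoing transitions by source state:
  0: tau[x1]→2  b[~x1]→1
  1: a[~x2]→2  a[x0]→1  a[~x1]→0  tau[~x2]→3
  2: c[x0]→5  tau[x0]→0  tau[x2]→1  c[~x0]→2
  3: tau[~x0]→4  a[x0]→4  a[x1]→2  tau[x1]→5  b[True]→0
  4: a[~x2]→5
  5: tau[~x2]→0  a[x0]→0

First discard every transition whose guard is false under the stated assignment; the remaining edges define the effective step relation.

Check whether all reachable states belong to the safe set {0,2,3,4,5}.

Answer: INVARIANT VIOLATED at state 1

Analysis:
Safe = {0,2,3,4,5}
R = {0,1}
  0: ✓
  1: ✗ unsafe
counterexample path to 1: b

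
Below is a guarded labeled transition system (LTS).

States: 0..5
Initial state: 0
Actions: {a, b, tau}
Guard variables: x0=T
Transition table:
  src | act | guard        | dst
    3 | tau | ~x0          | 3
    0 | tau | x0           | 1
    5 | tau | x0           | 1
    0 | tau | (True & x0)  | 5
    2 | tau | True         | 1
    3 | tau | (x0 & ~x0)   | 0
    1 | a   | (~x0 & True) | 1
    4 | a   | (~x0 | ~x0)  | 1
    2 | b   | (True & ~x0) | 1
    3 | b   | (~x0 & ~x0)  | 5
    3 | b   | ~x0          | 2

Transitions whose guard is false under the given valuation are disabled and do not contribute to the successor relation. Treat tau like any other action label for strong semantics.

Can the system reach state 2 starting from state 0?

4 transition(s) survive guard evaluation.
depth 0: {0}
depth 1: {1,5}  total {0,1,5}
R = {0,1,5}

Answer: UNREACHABLE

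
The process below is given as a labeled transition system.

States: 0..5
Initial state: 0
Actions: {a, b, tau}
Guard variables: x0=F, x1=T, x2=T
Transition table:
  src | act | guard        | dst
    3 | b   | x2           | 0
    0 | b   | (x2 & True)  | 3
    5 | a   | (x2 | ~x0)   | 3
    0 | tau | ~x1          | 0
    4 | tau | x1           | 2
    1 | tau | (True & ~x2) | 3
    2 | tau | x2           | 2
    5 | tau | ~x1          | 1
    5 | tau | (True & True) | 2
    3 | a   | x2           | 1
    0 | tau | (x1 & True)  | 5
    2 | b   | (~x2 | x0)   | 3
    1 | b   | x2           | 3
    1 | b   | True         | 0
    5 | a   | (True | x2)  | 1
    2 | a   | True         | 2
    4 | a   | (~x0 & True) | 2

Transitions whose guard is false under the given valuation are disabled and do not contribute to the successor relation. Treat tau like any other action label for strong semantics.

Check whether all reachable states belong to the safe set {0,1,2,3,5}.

Answer: INVARIANT HOLDS

Working:
Allowed set {0,1,2,3,5}
R = {0,1,2,3,5}
  0: ok
  1: ok
  2: ok
  3: ok
  5: ok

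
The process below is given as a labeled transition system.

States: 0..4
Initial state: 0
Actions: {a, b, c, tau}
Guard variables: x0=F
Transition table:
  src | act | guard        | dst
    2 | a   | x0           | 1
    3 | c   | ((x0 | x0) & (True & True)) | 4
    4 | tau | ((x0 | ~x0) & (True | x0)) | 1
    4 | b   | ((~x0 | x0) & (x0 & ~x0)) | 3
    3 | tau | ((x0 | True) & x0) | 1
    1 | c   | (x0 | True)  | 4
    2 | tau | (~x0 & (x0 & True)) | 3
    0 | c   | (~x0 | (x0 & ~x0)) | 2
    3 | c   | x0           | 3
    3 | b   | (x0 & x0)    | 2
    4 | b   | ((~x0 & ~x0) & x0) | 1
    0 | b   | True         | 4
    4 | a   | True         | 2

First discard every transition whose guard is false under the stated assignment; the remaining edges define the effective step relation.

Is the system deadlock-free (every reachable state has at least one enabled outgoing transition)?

Reach set: {0,1,2,4}
  0: b→4  c→2  [deg 2]
  1: c→4  [deg 1]
  2: ∅  [STUCK]
  4: a→2  tau→1  [deg 2]
witness 2: c

Answer: DEADLOCK at state 2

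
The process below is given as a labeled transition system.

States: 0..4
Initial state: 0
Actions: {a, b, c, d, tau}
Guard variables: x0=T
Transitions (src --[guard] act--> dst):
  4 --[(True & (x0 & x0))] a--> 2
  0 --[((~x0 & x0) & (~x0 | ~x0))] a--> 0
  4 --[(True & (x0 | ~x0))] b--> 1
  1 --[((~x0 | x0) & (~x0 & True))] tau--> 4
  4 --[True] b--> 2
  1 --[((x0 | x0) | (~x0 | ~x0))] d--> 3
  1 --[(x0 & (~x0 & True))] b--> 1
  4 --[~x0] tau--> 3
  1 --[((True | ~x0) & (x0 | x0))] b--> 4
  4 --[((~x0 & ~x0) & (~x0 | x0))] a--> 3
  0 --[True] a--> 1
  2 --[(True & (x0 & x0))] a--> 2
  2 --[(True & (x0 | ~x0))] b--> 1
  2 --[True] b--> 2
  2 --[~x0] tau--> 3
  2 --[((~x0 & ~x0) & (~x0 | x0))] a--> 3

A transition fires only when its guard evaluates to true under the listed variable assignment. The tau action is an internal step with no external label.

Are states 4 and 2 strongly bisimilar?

Answer: BISIMILAR

Trace:
Bisimulation quotient by refinement:
  round 0: {{0,1,2,3,4}}
  round 1: {{0},{1},{2,4},{3}}
Fixed point at round 2; 4 class(es).
[4]={2,4}  [2]={2,4}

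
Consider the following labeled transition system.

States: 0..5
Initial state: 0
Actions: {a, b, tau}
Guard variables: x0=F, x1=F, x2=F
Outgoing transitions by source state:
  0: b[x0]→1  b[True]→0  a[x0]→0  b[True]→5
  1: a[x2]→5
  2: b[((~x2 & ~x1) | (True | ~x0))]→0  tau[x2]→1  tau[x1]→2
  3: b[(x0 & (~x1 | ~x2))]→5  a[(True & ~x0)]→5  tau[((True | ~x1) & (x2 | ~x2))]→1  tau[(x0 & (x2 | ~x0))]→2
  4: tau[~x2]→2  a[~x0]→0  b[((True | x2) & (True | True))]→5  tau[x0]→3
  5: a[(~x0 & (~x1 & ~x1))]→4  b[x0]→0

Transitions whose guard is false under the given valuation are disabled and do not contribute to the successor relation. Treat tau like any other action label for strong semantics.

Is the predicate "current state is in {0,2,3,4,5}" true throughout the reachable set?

Answer: INVARIANT HOLDS

Analysis:
Safe = {0,2,3,4,5}
R = {0,2,4,5}
  0: ✓
  2: ✓
  4: ✓
  5: ✓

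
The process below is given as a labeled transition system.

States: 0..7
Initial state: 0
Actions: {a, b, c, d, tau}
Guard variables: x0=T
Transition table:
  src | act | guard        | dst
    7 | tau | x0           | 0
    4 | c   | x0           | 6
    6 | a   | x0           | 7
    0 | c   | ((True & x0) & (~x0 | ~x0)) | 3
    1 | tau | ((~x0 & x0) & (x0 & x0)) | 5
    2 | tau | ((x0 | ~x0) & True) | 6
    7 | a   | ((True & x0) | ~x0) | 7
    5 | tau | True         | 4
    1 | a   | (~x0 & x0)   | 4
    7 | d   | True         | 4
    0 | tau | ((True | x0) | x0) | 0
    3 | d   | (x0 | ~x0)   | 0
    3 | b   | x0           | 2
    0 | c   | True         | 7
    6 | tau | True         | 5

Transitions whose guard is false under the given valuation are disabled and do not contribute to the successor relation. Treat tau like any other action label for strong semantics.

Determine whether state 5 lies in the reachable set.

Answer: REACHABLE

Working:
After dropping false guards: 12 live edges.
Layer 0: {0}
Layer 1: {7}  total {0,7}
Layer 2: {4}  total {0,4,7}
Layer 3: {6}  total {0,4,6,7}
Layer 4: {5}  total {0,4,5,6,7}
R = {0,4,5,6,7}
witness 5: c·d·c·tau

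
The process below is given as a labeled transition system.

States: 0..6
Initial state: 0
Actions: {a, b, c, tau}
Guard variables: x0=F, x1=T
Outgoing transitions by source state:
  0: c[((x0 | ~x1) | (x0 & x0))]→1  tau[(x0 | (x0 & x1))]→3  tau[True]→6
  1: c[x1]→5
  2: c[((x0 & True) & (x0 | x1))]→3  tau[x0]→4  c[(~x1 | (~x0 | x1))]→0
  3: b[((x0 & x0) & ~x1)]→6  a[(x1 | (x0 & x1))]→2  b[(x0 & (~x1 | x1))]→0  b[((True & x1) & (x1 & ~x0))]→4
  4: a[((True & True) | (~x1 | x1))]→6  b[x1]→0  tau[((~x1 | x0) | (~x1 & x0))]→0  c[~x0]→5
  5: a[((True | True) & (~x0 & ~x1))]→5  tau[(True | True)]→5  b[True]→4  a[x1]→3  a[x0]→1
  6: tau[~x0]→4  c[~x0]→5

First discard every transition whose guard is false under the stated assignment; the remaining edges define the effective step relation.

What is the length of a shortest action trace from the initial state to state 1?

Answer: UNREACHABLE

Working:
BFS to 1:
  L0 = {0}
  L1 = {6}
  L2 = {4,5}
  L3 = {3}
  L4 = {2}
1 never appears.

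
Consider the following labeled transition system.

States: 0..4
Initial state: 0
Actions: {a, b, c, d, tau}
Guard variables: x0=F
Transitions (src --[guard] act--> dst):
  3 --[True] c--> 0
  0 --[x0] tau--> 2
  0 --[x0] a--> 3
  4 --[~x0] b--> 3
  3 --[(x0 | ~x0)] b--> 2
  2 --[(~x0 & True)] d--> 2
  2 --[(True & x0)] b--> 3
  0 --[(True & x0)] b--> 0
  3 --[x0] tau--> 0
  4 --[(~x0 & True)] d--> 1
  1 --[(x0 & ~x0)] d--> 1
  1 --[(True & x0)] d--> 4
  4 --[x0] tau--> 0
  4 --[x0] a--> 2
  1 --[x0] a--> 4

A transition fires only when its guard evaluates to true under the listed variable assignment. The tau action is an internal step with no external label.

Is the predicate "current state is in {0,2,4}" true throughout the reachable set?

Answer: INVARIANT HOLDS

Working:
Inv-set: {0,2,4}
R = {0}
  0: ok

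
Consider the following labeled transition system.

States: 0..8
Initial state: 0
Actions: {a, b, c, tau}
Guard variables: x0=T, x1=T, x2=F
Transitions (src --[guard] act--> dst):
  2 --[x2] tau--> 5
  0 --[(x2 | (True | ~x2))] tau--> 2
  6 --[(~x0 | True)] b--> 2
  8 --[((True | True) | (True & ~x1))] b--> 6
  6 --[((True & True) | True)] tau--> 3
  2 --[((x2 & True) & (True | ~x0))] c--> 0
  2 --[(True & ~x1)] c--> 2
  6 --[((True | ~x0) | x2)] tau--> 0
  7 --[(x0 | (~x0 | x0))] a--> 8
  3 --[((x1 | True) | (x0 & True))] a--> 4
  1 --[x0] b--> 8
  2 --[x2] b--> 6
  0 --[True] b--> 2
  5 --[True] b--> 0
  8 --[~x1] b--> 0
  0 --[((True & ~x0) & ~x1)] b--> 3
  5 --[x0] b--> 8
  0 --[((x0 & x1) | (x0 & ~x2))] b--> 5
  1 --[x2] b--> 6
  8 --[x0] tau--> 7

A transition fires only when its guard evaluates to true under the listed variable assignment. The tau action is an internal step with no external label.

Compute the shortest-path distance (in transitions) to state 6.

Answer: 3

Working:
Layered search for 6:
  depth 0: {0}
  depth 1: {2,5}
  depth 2: {8}
  depth 3: {6,7}
first hit 6 at d=3 via b·b·b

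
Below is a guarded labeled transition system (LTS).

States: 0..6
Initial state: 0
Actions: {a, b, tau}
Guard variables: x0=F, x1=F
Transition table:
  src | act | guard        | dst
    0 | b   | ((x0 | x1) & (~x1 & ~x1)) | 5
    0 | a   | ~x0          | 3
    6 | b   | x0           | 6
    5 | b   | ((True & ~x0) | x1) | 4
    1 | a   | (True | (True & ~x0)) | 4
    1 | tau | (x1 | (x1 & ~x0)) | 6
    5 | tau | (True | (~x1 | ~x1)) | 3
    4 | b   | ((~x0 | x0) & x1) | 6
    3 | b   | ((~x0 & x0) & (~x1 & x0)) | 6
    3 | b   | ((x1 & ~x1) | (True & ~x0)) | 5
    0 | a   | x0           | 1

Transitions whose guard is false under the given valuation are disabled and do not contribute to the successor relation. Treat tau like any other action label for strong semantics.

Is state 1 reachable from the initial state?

After dropping false guards: 5 live edges.
depth 0: {0}
depth 1: {3}  total {0,3}
depth 2: {5}  total {0,3,5}
depth 3: {4}  total {0,3,4,5}
Reach set: {0,3,4,5}

Answer: UNREACHABLE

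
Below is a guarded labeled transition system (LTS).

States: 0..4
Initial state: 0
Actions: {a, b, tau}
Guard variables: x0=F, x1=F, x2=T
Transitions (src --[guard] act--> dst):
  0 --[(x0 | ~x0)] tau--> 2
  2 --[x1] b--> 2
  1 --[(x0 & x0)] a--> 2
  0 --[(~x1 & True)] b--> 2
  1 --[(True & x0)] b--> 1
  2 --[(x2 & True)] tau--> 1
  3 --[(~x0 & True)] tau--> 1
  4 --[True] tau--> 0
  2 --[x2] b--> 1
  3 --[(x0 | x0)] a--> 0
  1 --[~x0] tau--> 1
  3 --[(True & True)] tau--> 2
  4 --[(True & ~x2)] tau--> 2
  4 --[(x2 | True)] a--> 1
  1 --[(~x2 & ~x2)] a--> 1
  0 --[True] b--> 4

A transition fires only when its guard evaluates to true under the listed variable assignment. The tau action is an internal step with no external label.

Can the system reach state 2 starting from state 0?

Answer: REACHABLE

Trace:
10 transition(s) survive guard evaluation.
L0 = {0}
L1 = {2,4}  total {0,2,4}
L2 = {1}  total {0,1,2,4}
Reach set: {0,1,2,4}
witness 2: tau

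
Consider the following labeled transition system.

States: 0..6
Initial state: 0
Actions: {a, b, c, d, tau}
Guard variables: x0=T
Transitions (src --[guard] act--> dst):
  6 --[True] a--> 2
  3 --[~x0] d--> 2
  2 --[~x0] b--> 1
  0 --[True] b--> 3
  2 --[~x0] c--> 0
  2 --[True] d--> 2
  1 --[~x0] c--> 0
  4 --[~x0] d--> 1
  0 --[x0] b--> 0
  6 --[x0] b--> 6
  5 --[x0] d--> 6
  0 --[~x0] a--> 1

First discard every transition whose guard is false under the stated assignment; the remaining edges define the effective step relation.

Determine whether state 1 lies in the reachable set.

Answer: UNREACHABLE

Trace:
Guard filter leaves 6 enabled edge(s).
Layer 0: {0}
Layer 1: {3}  total {0,3}
Reach set: {0,3}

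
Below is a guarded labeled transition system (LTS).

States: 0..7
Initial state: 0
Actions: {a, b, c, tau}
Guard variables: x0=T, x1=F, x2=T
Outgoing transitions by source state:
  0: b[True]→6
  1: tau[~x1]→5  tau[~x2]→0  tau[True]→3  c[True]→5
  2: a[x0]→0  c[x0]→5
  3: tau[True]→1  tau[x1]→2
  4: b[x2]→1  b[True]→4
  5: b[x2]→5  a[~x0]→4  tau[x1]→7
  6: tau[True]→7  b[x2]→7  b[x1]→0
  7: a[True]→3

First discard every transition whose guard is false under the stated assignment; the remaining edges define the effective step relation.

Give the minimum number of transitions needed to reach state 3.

Answer: 3

Working:
Breadth-first toward 3:
  depth 0: {0}
  depth 1: {6}
  depth 2: {7}
  depth 3: {3}
first hit 3 at d=3 via b·b·a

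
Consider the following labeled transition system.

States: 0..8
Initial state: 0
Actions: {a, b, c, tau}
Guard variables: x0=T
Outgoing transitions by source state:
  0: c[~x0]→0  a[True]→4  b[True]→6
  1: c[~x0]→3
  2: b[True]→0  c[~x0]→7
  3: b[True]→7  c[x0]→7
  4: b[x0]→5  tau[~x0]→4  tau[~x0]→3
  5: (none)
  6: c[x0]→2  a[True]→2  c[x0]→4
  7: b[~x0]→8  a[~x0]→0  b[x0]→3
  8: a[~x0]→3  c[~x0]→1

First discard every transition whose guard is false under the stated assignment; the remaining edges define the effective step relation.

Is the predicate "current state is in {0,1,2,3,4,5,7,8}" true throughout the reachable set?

Safe = {0,1,2,3,4,5,7,8}
R = {0,2,4,5,6}
  0: ✓
  2: ✓
  4: ✓
  5: ✓
  6: outside
counterexample path to 6: b

Answer: INVARIANT VIOLATED at state 6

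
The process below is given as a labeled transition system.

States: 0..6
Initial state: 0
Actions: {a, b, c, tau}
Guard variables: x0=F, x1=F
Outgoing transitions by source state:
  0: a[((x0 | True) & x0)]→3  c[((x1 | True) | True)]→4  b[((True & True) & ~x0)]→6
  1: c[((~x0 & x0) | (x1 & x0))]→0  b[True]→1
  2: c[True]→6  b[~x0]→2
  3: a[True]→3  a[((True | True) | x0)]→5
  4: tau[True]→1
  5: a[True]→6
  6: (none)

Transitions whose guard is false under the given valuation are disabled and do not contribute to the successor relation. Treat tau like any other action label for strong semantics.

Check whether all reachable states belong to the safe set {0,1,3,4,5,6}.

Answer: INVARIANT HOLDS

Trace:
Safe = {0,1,3,4,5,6}
Reach set: {0,1,4,6}
  0: ok
  1: ok
  4: ok
  6: ok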